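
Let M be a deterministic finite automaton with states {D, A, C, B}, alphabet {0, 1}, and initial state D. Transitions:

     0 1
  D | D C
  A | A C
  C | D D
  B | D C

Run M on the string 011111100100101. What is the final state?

start at D
read '0': D → D
read '1': D → C
read '1': C → D
read '1': D → C
read '1': C → D
read '1': D → C
read '1': C → D
read '0': D → D
read '0': D → D
read '1': D → C
read '0': C → D
read '0': D → D
read '1': D → C
read '0': C → D
read '1': D → C

C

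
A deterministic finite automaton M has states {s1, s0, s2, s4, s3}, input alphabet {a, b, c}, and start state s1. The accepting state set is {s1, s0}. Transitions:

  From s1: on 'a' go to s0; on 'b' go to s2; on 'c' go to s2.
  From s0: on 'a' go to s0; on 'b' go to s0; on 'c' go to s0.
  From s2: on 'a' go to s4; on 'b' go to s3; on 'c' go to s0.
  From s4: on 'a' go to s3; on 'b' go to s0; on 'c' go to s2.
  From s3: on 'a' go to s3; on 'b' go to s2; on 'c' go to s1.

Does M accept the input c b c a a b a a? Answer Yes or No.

Yes

Trace: s1 -c-> s2 -b-> s3 -c-> s1 -a-> s0 -a-> s0 -b-> s0 -a-> s0 -a-> s0
End state s0 is accepting.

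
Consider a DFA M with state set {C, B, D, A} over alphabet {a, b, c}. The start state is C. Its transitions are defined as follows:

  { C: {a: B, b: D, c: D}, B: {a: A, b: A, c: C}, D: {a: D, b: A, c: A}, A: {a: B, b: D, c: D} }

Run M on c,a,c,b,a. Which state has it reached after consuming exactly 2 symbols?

D

Trace: C -c-> D -a-> D
After 2 symbols: D.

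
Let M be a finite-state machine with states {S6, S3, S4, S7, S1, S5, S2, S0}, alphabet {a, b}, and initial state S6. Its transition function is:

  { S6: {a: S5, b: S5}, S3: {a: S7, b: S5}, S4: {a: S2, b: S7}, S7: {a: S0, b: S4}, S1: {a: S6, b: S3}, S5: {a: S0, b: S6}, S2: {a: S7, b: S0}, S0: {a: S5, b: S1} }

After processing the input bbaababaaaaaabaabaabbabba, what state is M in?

S7

S6 → S5 → S6 → S5 → S0 → S1 → S6 → S5 → S0 → S5 → S0 → S5 → S0 → S5 → S6 → S5 → S0 → S1 → S6 → S5 → S6 → S5 → S0 → S1 → S3 → S7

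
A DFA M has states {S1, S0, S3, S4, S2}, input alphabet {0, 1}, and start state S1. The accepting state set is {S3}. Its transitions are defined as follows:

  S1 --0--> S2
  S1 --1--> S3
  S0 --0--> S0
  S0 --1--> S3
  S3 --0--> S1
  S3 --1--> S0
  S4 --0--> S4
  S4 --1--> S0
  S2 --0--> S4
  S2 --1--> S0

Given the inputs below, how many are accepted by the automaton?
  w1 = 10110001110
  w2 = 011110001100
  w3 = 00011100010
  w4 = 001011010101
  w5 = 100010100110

w1: Trace: S1 -1-> S3 -0-> S1 -1-> S3 -1-> S0 -0-> S0 -0-> S0 -0-> S0 -1-> S3 -1-> S0 -1-> S3 -0-> S1  → end S1, rejected
w2: Trace: S1 -0-> S2 -1-> S0 -1-> S3 -1-> S0 -1-> S3 -0-> S1 -0-> S2 -0-> S4 -1-> S0 -1-> S3 -0-> S1 -0-> S2  → end S2, rejected
w3: Trace: S1 -0-> S2 -0-> S4 -0-> S4 -1-> S0 -1-> S3 -1-> S0 -0-> S0 -0-> S0 -0-> S0 -1-> S3 -0-> S1  → end S1, rejected
w4: Trace: S1 -0-> S2 -0-> S4 -1-> S0 -0-> S0 -1-> S3 -1-> S0 -0-> S0 -1-> S3 -0-> S1 -1-> S3 -0-> S1 -1-> S3  → end S3, accepted
w5: Trace: S1 -1-> S3 -0-> S1 -0-> S2 -0-> S4 -1-> S0 -0-> S0 -1-> S3 -0-> S1 -0-> S2 -1-> S0 -1-> S3 -0-> S1  → end S1, rejected

1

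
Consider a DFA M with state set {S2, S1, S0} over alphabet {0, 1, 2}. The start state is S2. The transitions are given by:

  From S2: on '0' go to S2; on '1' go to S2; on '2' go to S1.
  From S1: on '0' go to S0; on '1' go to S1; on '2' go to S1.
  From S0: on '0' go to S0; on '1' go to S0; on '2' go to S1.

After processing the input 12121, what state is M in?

S1

S2 → S2 → S1 → S1 → S1 → S1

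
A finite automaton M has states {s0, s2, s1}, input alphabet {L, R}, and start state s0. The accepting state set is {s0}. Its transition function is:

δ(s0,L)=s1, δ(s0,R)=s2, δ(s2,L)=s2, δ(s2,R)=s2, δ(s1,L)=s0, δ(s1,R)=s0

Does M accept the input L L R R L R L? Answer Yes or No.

start at s0
read 'L': s0 → s1
read 'L': s1 → s0
read 'R': s0 → s2
read 'R': s2 → s2
read 'L': s2 → s2
read 'R': s2 → s2
read 'L': s2 → s2
End state s2 is not accepting.

No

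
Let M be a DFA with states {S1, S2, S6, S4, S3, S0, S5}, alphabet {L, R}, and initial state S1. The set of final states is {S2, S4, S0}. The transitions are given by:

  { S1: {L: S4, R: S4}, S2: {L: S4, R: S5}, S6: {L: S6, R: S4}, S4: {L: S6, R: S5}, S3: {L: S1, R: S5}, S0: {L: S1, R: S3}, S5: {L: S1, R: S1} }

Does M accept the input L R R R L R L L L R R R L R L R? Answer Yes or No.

Yes

S1 → S4 → S5 → S1 → S4 → S6 → S4 → S6 → S6 → S6 → S4 → S5 → S1 → S4 → S5 → S1 → S4
End state S4 is accepting.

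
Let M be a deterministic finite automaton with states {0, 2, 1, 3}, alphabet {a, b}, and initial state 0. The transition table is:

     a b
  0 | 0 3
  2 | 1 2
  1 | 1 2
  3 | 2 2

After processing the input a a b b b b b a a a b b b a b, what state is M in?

2

0 → 0 → 0 → 3 → 2 → 2 → 2 → 2 → 1 → 1 → 1 → 2 → 2 → 2 → 1 → 2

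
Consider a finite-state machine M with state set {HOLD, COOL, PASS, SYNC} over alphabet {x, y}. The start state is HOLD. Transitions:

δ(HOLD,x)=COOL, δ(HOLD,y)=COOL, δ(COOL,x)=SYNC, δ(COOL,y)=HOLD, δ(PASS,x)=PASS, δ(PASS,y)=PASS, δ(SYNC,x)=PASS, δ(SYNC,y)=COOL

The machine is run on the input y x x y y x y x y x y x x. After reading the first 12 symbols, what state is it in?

Trace: HOLD -y-> COOL -x-> SYNC -x-> PASS -y-> PASS -y-> PASS -x-> PASS -y-> PASS -x-> PASS -y-> PASS -x-> PASS -y-> PASS -x-> PASS
After 12 symbols: PASS.

PASS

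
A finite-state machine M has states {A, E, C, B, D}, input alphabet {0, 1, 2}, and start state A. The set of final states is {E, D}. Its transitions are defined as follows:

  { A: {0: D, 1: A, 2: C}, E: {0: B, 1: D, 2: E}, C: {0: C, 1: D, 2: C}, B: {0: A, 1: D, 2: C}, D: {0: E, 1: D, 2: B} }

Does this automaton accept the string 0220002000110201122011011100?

Trace: A -0-> D -2-> B -2-> C -0-> C -0-> C -0-> C -2-> C -0-> C -0-> C -0-> C -1-> D -1-> D -0-> E -2-> E -0-> B -1-> D -1-> D -2-> B -2-> C -0-> C -1-> D -1-> D -0-> E -1-> D -1-> D -1-> D -0-> E -0-> B
End state B is not accepting.

No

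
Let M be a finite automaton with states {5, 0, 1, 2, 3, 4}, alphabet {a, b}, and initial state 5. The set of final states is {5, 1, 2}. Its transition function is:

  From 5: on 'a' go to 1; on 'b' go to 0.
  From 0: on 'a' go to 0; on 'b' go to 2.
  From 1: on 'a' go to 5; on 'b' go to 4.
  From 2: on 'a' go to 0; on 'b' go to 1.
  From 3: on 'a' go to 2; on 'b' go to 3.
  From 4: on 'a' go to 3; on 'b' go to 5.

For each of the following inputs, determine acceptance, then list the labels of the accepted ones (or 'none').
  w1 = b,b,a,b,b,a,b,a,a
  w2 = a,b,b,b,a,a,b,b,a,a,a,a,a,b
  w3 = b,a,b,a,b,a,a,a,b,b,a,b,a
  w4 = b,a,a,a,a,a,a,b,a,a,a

none

w1: Trace: 5 -b-> 0 -b-> 2 -a-> 0 -b-> 2 -b-> 1 -a-> 5 -b-> 0 -a-> 0 -a-> 0  → end 0, rejected
w2: Trace: 5 -a-> 1 -b-> 4 -b-> 5 -b-> 0 -a-> 0 -a-> 0 -b-> 2 -b-> 1 -a-> 5 -a-> 1 -a-> 5 -a-> 1 -a-> 5 -b-> 0  → end 0, rejected
w3: Trace: 5 -b-> 0 -a-> 0 -b-> 2 -a-> 0 -b-> 2 -a-> 0 -a-> 0 -a-> 0 -b-> 2 -b-> 1 -a-> 5 -b-> 0 -a-> 0  → end 0, rejected
w4: Trace: 5 -b-> 0 -a-> 0 -a-> 0 -a-> 0 -a-> 0 -a-> 0 -a-> 0 -b-> 2 -a-> 0 -a-> 0 -a-> 0  → end 0, rejected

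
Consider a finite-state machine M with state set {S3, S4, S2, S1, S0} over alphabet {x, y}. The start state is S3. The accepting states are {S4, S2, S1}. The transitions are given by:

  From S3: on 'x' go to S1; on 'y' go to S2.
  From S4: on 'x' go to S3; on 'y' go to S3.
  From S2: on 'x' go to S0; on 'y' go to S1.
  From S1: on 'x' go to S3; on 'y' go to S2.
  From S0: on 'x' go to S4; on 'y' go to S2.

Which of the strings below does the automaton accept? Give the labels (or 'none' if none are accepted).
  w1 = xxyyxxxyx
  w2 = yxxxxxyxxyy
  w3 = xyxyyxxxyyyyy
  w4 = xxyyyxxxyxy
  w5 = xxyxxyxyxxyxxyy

w2, w3, w4, w5

w1:
  start at S3
  read 'x': S3 → S1
  read 'x': S1 → S3
  read 'y': S3 → S2
  read 'y': S2 → S1
  read 'x': S1 → S3
  read 'x': S3 → S1
  read 'x': S1 → S3
  read 'y': S3 → S2
  read 'x': S2 → S0
  end S0, rejected
w2:
  start at S3
  read 'y': S3 → S2
  read 'x': S2 → S0
  read 'x': S0 → S4
  read 'x': S4 → S3
  read 'x': S3 → S1
  read 'x': S1 → S3
  read 'y': S3 → S2
  read 'x': S2 → S0
  read 'x': S0 → S4
  read 'y': S4 → S3
  read 'y': S3 → S2
  end S2, accepted
w3:
  start at S3
  read 'x': S3 → S1
  read 'y': S1 → S2
  read 'x': S2 → S0
  read 'y': S0 → S2
  read 'y': S2 → S1
  read 'x': S1 → S3
  read 'x': S3 → S1
  read 'x': S1 → S3
  read 'y': S3 → S2
  read 'y': S2 → S1
  read 'y': S1 → S2
  read 'y': S2 → S1
  read 'y': S1 → S2
  end S2, accepted
w4:
  start at S3
  read 'x': S3 → S1
  read 'x': S1 → S3
  read 'y': S3 → S2
  read 'y': S2 → S1
  read 'y': S1 → S2
  read 'x': S2 → S0
  read 'x': S0 → S4
  read 'x': S4 → S3
  read 'y': S3 → S2
  read 'x': S2 → S0
  read 'y': S0 → S2
  end S2, accepted
w5:
  start at S3
  read 'x': S3 → S1
  read 'x': S1 → S3
  read 'y': S3 → S2
  read 'x': S2 → S0
  read 'x': S0 → S4
  read 'y': S4 → S3
  read 'x': S3 → S1
  read 'y': S1 → S2
  read 'x': S2 → S0
  read 'x': S0 → S4
  read 'y': S4 → S3
  read 'x': S3 → S1
  read 'x': S1 → S3
  read 'y': S3 → S2
  read 'y': S2 → S1
  end S1, accepted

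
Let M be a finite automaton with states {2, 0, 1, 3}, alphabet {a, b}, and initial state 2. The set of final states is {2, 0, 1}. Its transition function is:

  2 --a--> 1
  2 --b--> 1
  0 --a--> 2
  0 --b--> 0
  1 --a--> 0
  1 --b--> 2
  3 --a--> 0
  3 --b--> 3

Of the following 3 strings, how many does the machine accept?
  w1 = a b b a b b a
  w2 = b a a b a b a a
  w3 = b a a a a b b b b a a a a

3

w1:
  start at 2
  read 'a': 2 → 1
  read 'b': 1 → 2
  read 'b': 2 → 1
  read 'a': 1 → 0
  read 'b': 0 → 0
  read 'b': 0 → 0
  read 'a': 0 → 2
  end 2, accepted
w2:
  start at 2
  read 'b': 2 → 1
  read 'a': 1 → 0
  read 'a': 0 → 2
  read 'b': 2 → 1
  read 'a': 1 → 0
  read 'b': 0 → 0
  read 'a': 0 → 2
  read 'a': 2 → 1
  end 1, accepted
w3:
  start at 2
  read 'b': 2 → 1
  read 'a': 1 → 0
  read 'a': 0 → 2
  read 'a': 2 → 1
  read 'a': 1 → 0
  read 'b': 0 → 0
  read 'b': 0 → 0
  read 'b': 0 → 0
  read 'b': 0 → 0
  read 'a': 0 → 2
  read 'a': 2 → 1
  read 'a': 1 → 0
  read 'a': 0 → 2
  end 2, accepted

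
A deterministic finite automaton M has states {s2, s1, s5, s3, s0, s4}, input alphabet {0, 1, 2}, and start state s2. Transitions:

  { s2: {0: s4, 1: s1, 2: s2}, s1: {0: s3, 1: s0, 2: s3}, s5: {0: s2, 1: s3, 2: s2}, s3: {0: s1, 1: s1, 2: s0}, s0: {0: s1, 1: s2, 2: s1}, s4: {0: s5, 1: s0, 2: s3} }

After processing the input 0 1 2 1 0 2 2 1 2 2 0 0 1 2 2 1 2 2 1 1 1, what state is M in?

start at s2
read '0': s2 → s4
read '1': s4 → s0
read '2': s0 → s1
read '1': s1 → s0
read '0': s0 → s1
read '2': s1 → s3
read '2': s3 → s0
read '1': s0 → s2
read '2': s2 → s2
read '2': s2 → s2
read '0': s2 → s4
read '0': s4 → s5
read '1': s5 → s3
read '2': s3 → s0
read '2': s0 → s1
read '1': s1 → s0
read '2': s0 → s1
read '2': s1 → s3
read '1': s3 → s1
read '1': s1 → s0
read '1': s0 → s2

s2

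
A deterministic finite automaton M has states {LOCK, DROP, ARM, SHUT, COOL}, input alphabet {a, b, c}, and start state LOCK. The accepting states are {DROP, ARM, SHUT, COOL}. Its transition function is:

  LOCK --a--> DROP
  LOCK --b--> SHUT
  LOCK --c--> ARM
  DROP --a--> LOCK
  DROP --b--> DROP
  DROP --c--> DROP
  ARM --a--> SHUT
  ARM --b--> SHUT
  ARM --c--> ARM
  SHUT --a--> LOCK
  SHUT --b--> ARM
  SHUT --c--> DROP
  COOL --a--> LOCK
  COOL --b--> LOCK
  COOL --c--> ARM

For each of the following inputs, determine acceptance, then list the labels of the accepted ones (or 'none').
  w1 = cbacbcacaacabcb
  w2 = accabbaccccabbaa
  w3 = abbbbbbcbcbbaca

w1, w3

w1: LOCK → ARM → SHUT → LOCK → ARM → SHUT → DROP → LOCK → ARM → SHUT → LOCK → ARM → SHUT → ARM → ARM → SHUT  → end SHUT, accepted
w2: LOCK → DROP → DROP → DROP → LOCK → SHUT → ARM → SHUT → DROP → DROP → DROP → DROP → LOCK → SHUT → ARM → SHUT → LOCK  → end LOCK, rejected
w3: LOCK → DROP → DROP → DROP → DROP → DROP → DROP → DROP → DROP → DROP → DROP → DROP → DROP → LOCK → ARM → SHUT  → end SHUT, accepted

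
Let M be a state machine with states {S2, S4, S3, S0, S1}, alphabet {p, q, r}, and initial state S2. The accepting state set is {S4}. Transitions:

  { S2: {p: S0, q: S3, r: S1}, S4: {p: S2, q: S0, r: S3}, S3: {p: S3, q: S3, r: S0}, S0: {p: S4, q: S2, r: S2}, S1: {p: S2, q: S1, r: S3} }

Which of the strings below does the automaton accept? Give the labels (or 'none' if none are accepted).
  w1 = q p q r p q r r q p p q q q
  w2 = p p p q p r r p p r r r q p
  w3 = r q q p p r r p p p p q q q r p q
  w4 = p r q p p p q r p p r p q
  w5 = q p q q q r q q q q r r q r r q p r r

none

w1:
  start at S2
  read 'q': S2 → S3
  read 'p': S3 → S3
  read 'q': S3 → S3
  read 'r': S3 → S0
  read 'p': S0 → S4
  read 'q': S4 → S0
  read 'r': S0 → S2
  read 'r': S2 → S1
  read 'q': S1 → S1
  read 'p': S1 → S2
  read 'p': S2 → S0
  read 'q': S0 → S2
  read 'q': S2 → S3
  read 'q': S3 → S3
  end S3, rejected
w2:
  start at S2
  read 'p': S2 → S0
  read 'p': S0 → S4
  read 'p': S4 → S2
  read 'q': S2 → S3
  read 'p': S3 → S3
  read 'r': S3 → S0
  read 'r': S0 → S2
  read 'p': S2 → S0
  read 'p': S0 → S4
  read 'r': S4 → S3
  read 'r': S3 → S0
  read 'r': S0 → S2
  read 'q': S2 → S3
  read 'p': S3 → S3
  end S3, rejected
w3:
  start at S2
  read 'r': S2 → S1
  read 'q': S1 → S1
  read 'q': S1 → S1
  read 'p': S1 → S2
  read 'p': S2 → S0
  read 'r': S0 → S2
  read 'r': S2 → S1
  read 'p': S1 → S2
  read 'p': S2 → S0
  read 'p': S0 → S4
  read 'p': S4 → S2
  read 'q': S2 → S3
  read 'q': S3 → S3
  read 'q': S3 → S3
  read 'r': S3 → S0
  read 'p': S0 → S4
  read 'q': S4 → S0
  end S0, rejected
w4:
  start at S2
  read 'p': S2 → S0
  read 'r': S0 → S2
  read 'q': S2 → S3
  read 'p': S3 → S3
  read 'p': S3 → S3
  read 'p': S3 → S3
  read 'q': S3 → S3
  read 'r': S3 → S0
  read 'p': S0 → S4
  read 'p': S4 → S2
  read 'r': S2 → S1
  read 'p': S1 → S2
  read 'q': S2 → S3
  end S3, rejected
w5:
  start at S2
  read 'q': S2 → S3
  read 'p': S3 → S3
  read 'q': S3 → S3
  read 'q': S3 → S3
  read 'q': S3 → S3
  read 'r': S3 → S0
  read 'q': S0 → S2
  read 'q': S2 → S3
  read 'q': S3 → S3
  read 'q': S3 → S3
  read 'r': S3 → S0
  read 'r': S0 → S2
  read 'q': S2 → S3
  read 'r': S3 → S0
  read 'r': S0 → S2
  read 'q': S2 → S3
  read 'p': S3 → S3
  read 'r': S3 → S0
  read 'r': S0 → S2
  end S2, rejected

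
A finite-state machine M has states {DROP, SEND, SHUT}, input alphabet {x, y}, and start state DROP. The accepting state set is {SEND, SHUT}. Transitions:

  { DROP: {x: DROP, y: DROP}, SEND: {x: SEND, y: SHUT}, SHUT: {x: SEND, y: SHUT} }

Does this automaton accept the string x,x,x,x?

No

start at DROP
read 'x': DROP → DROP
read 'x': DROP → DROP
read 'x': DROP → DROP
read 'x': DROP → DROP
End state DROP is not accepting.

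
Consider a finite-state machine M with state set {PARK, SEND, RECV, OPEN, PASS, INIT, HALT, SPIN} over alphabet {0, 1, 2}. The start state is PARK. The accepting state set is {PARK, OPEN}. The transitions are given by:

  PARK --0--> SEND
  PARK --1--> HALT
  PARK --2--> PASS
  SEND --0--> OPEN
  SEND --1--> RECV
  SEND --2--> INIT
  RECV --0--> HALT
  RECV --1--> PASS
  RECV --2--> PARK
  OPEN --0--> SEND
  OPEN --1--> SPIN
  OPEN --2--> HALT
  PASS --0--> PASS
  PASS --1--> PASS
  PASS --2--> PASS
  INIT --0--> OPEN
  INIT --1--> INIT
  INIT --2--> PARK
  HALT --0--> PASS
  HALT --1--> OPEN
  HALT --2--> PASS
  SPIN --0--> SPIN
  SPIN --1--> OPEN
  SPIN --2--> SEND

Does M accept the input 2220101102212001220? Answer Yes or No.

start at PARK
read '2': PARK → PASS
read '2': PASS → PASS
read '2': PASS → PASS
read '0': PASS → PASS
read '1': PASS → PASS
read '0': PASS → PASS
read '1': PASS → PASS
read '1': PASS → PASS
read '0': PASS → PASS
read '2': PASS → PASS
read '2': PASS → PASS
read '1': PASS → PASS
read '2': PASS → PASS
read '0': PASS → PASS
read '0': PASS → PASS
read '1': PASS → PASS
read '2': PASS → PASS
read '2': PASS → PASS
read '0': PASS → PASS
End state PASS is not accepting.

No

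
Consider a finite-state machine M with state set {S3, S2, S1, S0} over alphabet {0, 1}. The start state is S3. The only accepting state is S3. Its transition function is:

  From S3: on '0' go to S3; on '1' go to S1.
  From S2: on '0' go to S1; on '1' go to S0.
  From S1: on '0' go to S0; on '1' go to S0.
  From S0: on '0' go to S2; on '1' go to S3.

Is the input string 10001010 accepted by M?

No

start at S3
read '1': S3 → S1
read '0': S1 → S0
read '0': S0 → S2
read '0': S2 → S1
read '1': S1 → S0
read '0': S0 → S2
read '1': S2 → S0
read '0': S0 → S2
End state S2 is not accepting.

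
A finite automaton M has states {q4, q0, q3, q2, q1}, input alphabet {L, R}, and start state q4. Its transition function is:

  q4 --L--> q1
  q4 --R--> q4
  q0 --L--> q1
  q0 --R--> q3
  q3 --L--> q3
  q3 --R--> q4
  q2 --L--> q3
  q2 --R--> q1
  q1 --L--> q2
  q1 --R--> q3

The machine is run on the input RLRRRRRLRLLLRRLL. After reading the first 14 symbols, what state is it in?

q4

Trace: q4 -R-> q4 -L-> q1 -R-> q3 -R-> q4 -R-> q4 -R-> q4 -R-> q4 -L-> q1 -R-> q3 -L-> q3 -L-> q3 -L-> q3 -R-> q4 -R-> q4
After 14 symbols: q4.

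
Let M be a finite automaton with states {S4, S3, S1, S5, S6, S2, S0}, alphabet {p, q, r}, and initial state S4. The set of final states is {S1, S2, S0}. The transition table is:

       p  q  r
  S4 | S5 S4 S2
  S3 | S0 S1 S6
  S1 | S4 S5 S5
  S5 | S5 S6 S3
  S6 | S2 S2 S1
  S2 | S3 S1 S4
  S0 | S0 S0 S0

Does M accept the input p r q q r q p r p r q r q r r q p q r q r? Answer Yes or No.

start at S4
read 'p': S4 → S5
read 'r': S5 → S3
read 'q': S3 → S1
read 'q': S1 → S5
read 'r': S5 → S3
read 'q': S3 → S1
read 'p': S1 → S4
read 'r': S4 → S2
read 'p': S2 → S3
read 'r': S3 → S6
read 'q': S6 → S2
read 'r': S2 → S4
read 'q': S4 → S4
read 'r': S4 → S2
read 'r': S2 → S4
read 'q': S4 → S4
read 'p': S4 → S5
read 'q': S5 → S6
read 'r': S6 → S1
read 'q': S1 → S5
read 'r': S5 → S3
End state S3 is not accepting.

No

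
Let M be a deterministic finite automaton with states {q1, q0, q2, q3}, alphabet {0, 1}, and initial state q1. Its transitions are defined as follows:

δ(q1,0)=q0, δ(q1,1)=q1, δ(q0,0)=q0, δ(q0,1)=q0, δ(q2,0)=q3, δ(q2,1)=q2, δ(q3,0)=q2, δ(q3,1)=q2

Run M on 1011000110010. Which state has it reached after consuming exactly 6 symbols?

q0

q1 → q1 → q0 → q0 → q0 → q0 → q0
After 6 symbols: q0.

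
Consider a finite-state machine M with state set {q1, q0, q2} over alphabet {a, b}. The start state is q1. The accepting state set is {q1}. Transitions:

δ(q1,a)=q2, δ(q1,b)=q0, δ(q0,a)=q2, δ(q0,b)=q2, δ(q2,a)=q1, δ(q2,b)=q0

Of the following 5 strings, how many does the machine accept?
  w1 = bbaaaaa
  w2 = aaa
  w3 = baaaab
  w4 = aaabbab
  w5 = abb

w1:
  start at q1
  read 'b': q1 → q0
  read 'b': q0 → q2
  read 'a': q2 → q1
  read 'a': q1 → q2
  read 'a': q2 → q1
  read 'a': q1 → q2
  read 'a': q2 → q1
  end q1, accepted
w2:
  start at q1
  read 'a': q1 → q2
  read 'a': q2 → q1
  read 'a': q1 → q2
  end q2, rejected
w3:
  start at q1
  read 'b': q1 → q0
  read 'a': q0 → q2
  read 'a': q2 → q1
  read 'a': q1 → q2
  read 'a': q2 → q1
  read 'b': q1 → q0
  end q0, rejected
w4:
  start at q1
  read 'a': q1 → q2
  read 'a': q2 → q1
  read 'a': q1 → q2
  read 'b': q2 → q0
  read 'b': q0 → q2
  read 'a': q2 → q1
  read 'b': q1 → q0
  end q0, rejected
w5:
  start at q1
  read 'a': q1 → q2
  read 'b': q2 → q0
  read 'b': q0 → q2
  end q2, rejected

1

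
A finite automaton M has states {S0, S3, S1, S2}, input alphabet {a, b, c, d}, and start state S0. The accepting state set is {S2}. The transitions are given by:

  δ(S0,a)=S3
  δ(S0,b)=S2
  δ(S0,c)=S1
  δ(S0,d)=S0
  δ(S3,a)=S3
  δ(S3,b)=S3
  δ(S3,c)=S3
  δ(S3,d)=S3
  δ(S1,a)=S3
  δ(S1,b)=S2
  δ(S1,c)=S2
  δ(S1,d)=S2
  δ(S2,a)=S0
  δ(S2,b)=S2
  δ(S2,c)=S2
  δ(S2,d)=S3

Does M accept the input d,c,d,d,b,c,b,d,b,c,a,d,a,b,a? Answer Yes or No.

No

Trace: S0 -d-> S0 -c-> S1 -d-> S2 -d-> S3 -b-> S3 -c-> S3 -b-> S3 -d-> S3 -b-> S3 -c-> S3 -a-> S3 -d-> S3 -a-> S3 -b-> S3 -a-> S3
End state S3 is not accepting.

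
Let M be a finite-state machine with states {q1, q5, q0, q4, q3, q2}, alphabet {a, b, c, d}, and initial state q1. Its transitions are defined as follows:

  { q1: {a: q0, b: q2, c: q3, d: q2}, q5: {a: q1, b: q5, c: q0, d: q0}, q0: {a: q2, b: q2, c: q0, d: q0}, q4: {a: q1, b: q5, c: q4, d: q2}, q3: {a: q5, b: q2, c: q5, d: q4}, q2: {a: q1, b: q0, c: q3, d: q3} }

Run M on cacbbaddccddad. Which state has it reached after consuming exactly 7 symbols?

start at q1
read 'c': q1 → q3
read 'a': q3 → q5
read 'c': q5 → q0
read 'b': q0 → q2
read 'b': q2 → q0
read 'a': q0 → q2
read 'd': q2 → q3
After 7 symbols: q3.

q3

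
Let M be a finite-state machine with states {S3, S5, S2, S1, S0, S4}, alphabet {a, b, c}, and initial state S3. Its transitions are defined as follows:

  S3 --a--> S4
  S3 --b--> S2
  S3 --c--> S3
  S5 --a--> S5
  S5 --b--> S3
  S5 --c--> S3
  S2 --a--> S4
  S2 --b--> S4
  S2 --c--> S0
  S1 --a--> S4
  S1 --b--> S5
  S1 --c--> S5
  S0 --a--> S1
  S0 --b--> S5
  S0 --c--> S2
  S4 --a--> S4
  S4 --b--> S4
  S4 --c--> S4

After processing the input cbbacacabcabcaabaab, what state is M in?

S3 → S3 → S2 → S4 → S4 → S4 → S4 → S4 → S4 → S4 → S4 → S4 → S4 → S4 → S4 → S4 → S4 → S4 → S4 → S4

S4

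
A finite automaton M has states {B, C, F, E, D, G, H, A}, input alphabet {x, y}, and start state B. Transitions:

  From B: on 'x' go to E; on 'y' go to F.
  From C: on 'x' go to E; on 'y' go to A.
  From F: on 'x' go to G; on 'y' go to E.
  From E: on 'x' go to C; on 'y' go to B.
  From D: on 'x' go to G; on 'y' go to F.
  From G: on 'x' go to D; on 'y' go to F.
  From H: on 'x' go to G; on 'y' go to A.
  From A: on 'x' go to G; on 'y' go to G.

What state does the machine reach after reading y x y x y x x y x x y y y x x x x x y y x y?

start at B
read 'y': B → F
read 'x': F → G
read 'y': G → F
read 'x': F → G
read 'y': G → F
read 'x': F → G
read 'x': G → D
read 'y': D → F
read 'x': F → G
read 'x': G → D
read 'y': D → F
read 'y': F → E
read 'y': E → B
read 'x': B → E
read 'x': E → C
read 'x': C → E
read 'x': E → C
read 'x': C → E
read 'y': E → B
read 'y': B → F
read 'x': F → G
read 'y': G → F

F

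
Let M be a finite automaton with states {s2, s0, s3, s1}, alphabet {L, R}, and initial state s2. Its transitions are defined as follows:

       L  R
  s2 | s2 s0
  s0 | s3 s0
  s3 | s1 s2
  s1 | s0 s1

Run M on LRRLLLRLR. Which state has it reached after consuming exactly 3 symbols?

start at s2
read 'L': s2 → s2
read 'R': s2 → s0
read 'R': s0 → s0
After 3 symbols: s0.

s0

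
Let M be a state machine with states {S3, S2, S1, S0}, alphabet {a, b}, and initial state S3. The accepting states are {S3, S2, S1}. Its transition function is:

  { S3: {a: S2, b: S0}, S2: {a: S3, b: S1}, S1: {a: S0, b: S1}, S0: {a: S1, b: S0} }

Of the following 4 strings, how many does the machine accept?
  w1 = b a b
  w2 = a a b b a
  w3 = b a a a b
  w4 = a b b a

3

w1: S3 → S0 → S1 → S1  → end S1, accepted
w2: S3 → S2 → S3 → S0 → S0 → S1  → end S1, accepted
w3: S3 → S0 → S1 → S0 → S1 → S1  → end S1, accepted
w4: S3 → S2 → S1 → S1 → S0  → end S0, rejected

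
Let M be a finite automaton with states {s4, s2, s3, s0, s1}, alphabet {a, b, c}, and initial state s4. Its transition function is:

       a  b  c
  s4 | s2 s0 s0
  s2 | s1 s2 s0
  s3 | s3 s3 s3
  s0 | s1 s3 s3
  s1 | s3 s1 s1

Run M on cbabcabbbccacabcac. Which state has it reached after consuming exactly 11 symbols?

s3

Trace: s4 -c-> s0 -b-> s3 -a-> s3 -b-> s3 -c-> s3 -a-> s3 -b-> s3 -b-> s3 -b-> s3 -c-> s3 -c-> s3
After 11 symbols: s3.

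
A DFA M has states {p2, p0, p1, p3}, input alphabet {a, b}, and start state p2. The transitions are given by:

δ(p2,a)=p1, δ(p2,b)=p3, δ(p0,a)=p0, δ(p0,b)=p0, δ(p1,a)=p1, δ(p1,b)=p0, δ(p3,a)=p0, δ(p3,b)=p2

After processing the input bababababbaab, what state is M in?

p0

p2 → p3 → p0 → p0 → p0 → p0 → p0 → p0 → p0 → p0 → p0 → p0 → p0 → p0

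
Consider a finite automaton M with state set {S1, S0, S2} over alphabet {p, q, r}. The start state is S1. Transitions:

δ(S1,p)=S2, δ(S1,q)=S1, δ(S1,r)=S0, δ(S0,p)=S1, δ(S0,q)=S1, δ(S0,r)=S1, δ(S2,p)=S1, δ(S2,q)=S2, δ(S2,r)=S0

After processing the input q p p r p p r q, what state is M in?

Trace: S1 -q-> S1 -p-> S2 -p-> S1 -r-> S0 -p-> S1 -p-> S2 -r-> S0 -q-> S1

S1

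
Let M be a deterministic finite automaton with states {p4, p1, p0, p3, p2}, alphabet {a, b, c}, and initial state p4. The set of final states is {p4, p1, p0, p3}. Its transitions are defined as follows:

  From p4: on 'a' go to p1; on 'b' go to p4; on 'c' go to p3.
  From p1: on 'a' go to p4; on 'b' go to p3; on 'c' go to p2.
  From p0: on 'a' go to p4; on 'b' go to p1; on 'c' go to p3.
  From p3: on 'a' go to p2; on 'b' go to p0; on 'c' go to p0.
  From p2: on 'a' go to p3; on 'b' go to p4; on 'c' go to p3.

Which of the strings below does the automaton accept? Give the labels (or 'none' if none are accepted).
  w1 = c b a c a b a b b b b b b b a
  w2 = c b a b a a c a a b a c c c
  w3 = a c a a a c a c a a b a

w1: Trace: p4 -c-> p3 -b-> p0 -a-> p4 -c-> p3 -a-> p2 -b-> p4 -a-> p1 -b-> p3 -b-> p0 -b-> p1 -b-> p3 -b-> p0 -b-> p1 -b-> p3 -a-> p2  → end p2, rejected
w2: Trace: p4 -c-> p3 -b-> p0 -a-> p4 -b-> p4 -a-> p1 -a-> p4 -c-> p3 -a-> p2 -a-> p3 -b-> p0 -a-> p4 -c-> p3 -c-> p0 -c-> p3  → end p3, accepted
w3: Trace: p4 -a-> p1 -c-> p2 -a-> p3 -a-> p2 -a-> p3 -c-> p0 -a-> p4 -c-> p3 -a-> p2 -a-> p3 -b-> p0 -a-> p4  → end p4, accepted

w2, w3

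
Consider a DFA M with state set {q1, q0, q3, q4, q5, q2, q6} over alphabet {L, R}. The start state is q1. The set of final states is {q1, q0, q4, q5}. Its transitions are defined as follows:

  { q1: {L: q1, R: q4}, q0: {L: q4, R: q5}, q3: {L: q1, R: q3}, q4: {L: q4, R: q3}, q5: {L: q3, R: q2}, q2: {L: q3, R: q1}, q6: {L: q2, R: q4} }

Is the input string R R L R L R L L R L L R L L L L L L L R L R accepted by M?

No

Trace: q1 -R-> q4 -R-> q3 -L-> q1 -R-> q4 -L-> q4 -R-> q3 -L-> q1 -L-> q1 -R-> q4 -L-> q4 -L-> q4 -R-> q3 -L-> q1 -L-> q1 -L-> q1 -L-> q1 -L-> q1 -L-> q1 -L-> q1 -R-> q4 -L-> q4 -R-> q3
End state q3 is not accepting.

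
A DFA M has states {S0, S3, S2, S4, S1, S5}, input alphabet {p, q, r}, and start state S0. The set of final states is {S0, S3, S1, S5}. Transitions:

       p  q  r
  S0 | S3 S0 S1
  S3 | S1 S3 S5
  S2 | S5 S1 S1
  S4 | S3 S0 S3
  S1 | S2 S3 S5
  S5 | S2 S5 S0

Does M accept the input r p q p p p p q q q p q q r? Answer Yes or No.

S0 → S1 → S2 → S1 → S2 → S5 → S2 → S5 → S5 → S5 → S5 → S2 → S1 → S3 → S5
End state S5 is accepting.

Yes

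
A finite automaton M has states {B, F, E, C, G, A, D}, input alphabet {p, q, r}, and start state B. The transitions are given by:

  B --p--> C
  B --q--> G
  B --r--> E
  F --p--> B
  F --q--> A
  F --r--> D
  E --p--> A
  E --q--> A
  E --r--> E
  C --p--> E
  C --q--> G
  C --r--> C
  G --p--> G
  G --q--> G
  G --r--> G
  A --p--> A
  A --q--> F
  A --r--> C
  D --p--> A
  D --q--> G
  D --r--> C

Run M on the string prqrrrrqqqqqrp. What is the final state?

Trace: B -p-> C -r-> C -q-> G -r-> G -r-> G -r-> G -r-> G -q-> G -q-> G -q-> G -q-> G -q-> G -r-> G -p-> G

G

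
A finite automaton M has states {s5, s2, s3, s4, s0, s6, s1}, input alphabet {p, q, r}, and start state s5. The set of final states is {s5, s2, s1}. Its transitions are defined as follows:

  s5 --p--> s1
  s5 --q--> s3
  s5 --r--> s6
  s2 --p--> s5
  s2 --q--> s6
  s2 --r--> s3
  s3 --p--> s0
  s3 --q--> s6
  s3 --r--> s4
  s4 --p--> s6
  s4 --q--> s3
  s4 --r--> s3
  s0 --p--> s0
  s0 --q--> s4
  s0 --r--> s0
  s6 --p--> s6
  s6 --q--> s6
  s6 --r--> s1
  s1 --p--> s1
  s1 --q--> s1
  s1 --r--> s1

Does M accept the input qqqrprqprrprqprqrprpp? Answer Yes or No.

Yes

s5 → s3 → s6 → s6 → s1 → s1 → s1 → s1 → s1 → s1 → s1 → s1 → s1 → s1 → s1 → s1 → s1 → s1 → s1 → s1 → s1 → s1
End state s1 is accepting.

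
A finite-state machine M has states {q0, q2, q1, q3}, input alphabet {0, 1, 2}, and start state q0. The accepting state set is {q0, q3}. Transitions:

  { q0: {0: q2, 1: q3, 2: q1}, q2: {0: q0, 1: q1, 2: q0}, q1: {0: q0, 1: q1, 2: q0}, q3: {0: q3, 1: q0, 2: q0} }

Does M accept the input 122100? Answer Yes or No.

No

Trace: q0 -1-> q3 -2-> q0 -2-> q1 -1-> q1 -0-> q0 -0-> q2
End state q2 is not accepting.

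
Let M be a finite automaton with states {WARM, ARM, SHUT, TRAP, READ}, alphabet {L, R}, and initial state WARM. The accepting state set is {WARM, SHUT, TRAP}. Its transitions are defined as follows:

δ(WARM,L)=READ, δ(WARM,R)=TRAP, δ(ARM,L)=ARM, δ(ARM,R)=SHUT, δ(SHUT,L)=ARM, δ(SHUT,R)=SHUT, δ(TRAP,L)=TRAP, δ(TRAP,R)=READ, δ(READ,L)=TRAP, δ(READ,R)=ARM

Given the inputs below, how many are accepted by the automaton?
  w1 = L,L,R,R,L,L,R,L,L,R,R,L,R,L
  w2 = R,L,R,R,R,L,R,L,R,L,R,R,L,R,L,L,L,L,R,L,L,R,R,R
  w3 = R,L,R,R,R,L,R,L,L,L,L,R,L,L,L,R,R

w1: WARM → READ → TRAP → READ → ARM → ARM → ARM → SHUT → ARM → ARM → SHUT → SHUT → ARM → SHUT → ARM  → end ARM, rejected
w2: WARM → TRAP → TRAP → READ → ARM → SHUT → ARM → SHUT → ARM → SHUT → ARM → SHUT → SHUT → ARM → SHUT → ARM → ARM → ARM → ARM → SHUT → ARM → ARM → SHUT → SHUT → SHUT  → end SHUT, accepted
w3: WARM → TRAP → TRAP → READ → ARM → SHUT → ARM → SHUT → ARM → ARM → ARM → ARM → SHUT → ARM → ARM → ARM → SHUT → SHUT  → end SHUT, accepted

2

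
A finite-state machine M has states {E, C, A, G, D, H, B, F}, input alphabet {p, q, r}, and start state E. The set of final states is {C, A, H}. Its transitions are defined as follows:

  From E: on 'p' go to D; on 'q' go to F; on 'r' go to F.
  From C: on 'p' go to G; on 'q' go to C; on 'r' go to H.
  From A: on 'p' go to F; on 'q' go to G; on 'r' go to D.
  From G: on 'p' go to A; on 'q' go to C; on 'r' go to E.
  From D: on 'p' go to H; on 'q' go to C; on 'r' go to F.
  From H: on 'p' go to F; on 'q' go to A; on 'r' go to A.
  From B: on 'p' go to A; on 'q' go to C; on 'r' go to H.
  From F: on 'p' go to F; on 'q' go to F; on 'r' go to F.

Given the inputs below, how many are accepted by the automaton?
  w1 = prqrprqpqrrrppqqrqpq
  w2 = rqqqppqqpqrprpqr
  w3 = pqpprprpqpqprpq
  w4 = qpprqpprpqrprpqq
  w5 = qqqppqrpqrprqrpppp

0

w1:
  start at E
  read 'p': E → D
  read 'r': D → F
  read 'q': F → F
  read 'r': F → F
  read 'p': F → F
  read 'r': F → F
  read 'q': F → F
  read 'p': F → F
  read 'q': F → F
  read 'r': F → F
  read 'r': F → F
  read 'r': F → F
  read 'p': F → F
  read 'p': F → F
  read 'q': F → F
  read 'q': F → F
  read 'r': F → F
  read 'q': F → F
  read 'p': F → F
  read 'q': F → F
  end F, rejected
w2:
  start at E
  read 'r': E → F
  read 'q': F → F
  read 'q': F → F
  read 'q': F → F
  read 'p': F → F
  read 'p': F → F
  read 'q': F → F
  read 'q': F → F
  read 'p': F → F
  read 'q': F → F
  read 'r': F → F
  read 'p': F → F
  read 'r': F → F
  read 'p': F → F
  read 'q': F → F
  read 'r': F → F
  end F, rejected
w3:
  start at E
  read 'p': E → D
  read 'q': D → C
  read 'p': C → G
  read 'p': G → A
  read 'r': A → D
  read 'p': D → H
  read 'r': H → A
  read 'p': A → F
  read 'q': F → F
  read 'p': F → F
  read 'q': F → F
  read 'p': F → F
  read 'r': F → F
  read 'p': F → F
  read 'q': F → F
  end F, rejected
w4:
  start at E
  read 'q': E → F
  read 'p': F → F
  read 'p': F → F
  read 'r': F → F
  read 'q': F → F
  read 'p': F → F
  read 'p': F → F
  read 'r': F → F
  read 'p': F → F
  read 'q': F → F
  read 'r': F → F
  read 'p': F → F
  read 'r': F → F
  read 'p': F → F
  read 'q': F → F
  read 'q': F → F
  end F, rejected
w5:
  start at E
  read 'q': E → F
  read 'q': F → F
  read 'q': F → F
  read 'p': F → F
  read 'p': F → F
  read 'q': F → F
  read 'r': F → F
  read 'p': F → F
  read 'q': F → F
  read 'r': F → F
  read 'p': F → F
  read 'r': F → F
  read 'q': F → F
  read 'r': F → F
  read 'p': F → F
  read 'p': F → F
  read 'p': F → F
  read 'p': F → F
  end F, rejected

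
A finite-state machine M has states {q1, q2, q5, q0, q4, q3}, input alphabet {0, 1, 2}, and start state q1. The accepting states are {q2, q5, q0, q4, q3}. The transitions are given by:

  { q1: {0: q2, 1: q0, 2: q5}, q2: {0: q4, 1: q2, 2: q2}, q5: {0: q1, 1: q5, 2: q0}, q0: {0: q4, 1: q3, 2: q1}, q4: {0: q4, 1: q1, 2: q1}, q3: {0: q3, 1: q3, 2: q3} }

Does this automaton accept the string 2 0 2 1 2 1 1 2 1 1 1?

Yes

q1 → q5 → q1 → q5 → q5 → q0 → q3 → q3 → q3 → q3 → q3 → q3
End state q3 is accepting.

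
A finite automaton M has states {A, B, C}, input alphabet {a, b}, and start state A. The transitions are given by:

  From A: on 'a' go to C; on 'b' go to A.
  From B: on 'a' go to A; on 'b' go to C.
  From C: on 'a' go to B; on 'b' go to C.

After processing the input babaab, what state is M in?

Trace: A -b-> A -a-> C -b-> C -a-> B -a-> A -b-> A

A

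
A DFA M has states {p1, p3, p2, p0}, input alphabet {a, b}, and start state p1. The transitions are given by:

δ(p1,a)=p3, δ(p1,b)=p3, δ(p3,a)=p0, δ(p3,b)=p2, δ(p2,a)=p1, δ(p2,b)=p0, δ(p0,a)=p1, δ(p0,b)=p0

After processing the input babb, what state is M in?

p0

p1 → p3 → p0 → p0 → p0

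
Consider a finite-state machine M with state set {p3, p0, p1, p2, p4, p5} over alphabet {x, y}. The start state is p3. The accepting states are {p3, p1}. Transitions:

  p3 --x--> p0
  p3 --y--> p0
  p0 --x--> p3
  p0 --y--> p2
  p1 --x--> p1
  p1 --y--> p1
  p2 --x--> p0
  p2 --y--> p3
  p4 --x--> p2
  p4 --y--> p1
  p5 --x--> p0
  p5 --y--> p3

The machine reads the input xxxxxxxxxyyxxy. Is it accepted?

No

p3 → p0 → p3 → p0 → p3 → p0 → p3 → p0 → p3 → p0 → p2 → p3 → p0 → p3 → p0
End state p0 is not accepting.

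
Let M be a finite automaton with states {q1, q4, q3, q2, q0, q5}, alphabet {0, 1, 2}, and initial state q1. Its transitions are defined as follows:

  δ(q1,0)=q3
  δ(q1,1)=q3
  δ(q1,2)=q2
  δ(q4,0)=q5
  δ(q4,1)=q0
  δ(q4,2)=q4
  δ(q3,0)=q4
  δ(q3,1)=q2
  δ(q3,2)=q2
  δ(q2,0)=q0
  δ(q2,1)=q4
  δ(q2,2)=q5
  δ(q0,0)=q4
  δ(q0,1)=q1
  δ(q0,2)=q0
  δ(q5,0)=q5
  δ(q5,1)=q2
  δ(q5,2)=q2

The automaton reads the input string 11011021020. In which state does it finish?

q1 → q3 → q2 → q0 → q1 → q3 → q4 → q4 → q0 → q4 → q4 → q5

q5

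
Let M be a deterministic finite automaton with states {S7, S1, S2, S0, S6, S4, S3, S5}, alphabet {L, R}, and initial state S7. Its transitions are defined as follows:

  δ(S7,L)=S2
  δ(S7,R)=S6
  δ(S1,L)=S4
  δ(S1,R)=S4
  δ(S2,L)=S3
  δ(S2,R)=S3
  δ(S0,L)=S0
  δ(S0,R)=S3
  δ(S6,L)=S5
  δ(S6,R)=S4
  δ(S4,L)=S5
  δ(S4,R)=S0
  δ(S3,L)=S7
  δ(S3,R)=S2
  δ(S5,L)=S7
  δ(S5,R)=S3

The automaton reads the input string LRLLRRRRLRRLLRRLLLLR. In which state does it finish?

S2

start at S7
read 'L': S7 → S2
read 'R': S2 → S3
read 'L': S3 → S7
read 'L': S7 → S2
read 'R': S2 → S3
read 'R': S3 → S2
read 'R': S2 → S3
read 'R': S3 → S2
read 'L': S2 → S3
read 'R': S3 → S2
read 'R': S2 → S3
read 'L': S3 → S7
read 'L': S7 → S2
read 'R': S2 → S3
read 'R': S3 → S2
read 'L': S2 → S3
read 'L': S3 → S7
read 'L': S7 → S2
read 'L': S2 → S3
read 'R': S3 → S2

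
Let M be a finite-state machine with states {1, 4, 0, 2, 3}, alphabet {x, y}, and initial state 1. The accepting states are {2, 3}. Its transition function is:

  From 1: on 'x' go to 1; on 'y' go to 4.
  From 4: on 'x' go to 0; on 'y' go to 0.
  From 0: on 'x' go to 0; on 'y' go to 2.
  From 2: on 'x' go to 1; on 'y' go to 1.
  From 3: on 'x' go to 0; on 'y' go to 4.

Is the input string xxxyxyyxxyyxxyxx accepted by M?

1 → 1 → 1 → 1 → 4 → 0 → 2 → 1 → 1 → 1 → 4 → 0 → 0 → 0 → 2 → 1 → 1
End state 1 is not accepting.

No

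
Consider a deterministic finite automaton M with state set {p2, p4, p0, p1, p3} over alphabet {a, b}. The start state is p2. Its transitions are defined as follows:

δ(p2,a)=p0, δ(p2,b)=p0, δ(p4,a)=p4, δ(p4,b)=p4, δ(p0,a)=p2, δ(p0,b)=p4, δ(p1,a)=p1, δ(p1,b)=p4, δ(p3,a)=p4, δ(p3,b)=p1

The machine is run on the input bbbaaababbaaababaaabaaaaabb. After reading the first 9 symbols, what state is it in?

Trace: p2 -b-> p0 -b-> p4 -b-> p4 -a-> p4 -a-> p4 -a-> p4 -b-> p4 -a-> p4 -b-> p4
After 9 symbols: p4.

p4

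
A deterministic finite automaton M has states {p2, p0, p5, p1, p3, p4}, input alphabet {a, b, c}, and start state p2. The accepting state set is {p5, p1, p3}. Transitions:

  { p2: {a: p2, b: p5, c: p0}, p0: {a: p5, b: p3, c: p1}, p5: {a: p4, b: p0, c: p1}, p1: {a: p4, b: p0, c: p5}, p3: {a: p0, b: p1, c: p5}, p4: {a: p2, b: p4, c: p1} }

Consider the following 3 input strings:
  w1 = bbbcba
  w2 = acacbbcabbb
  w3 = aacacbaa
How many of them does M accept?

w1: p2 → p5 → p0 → p3 → p5 → p0 → p5  → end p5, accepted
w2: p2 → p2 → p0 → p5 → p1 → p0 → p3 → p5 → p4 → p4 → p4 → p4  → end p4, rejected
w3: p2 → p2 → p2 → p0 → p5 → p1 → p0 → p5 → p4  → end p4, rejected

1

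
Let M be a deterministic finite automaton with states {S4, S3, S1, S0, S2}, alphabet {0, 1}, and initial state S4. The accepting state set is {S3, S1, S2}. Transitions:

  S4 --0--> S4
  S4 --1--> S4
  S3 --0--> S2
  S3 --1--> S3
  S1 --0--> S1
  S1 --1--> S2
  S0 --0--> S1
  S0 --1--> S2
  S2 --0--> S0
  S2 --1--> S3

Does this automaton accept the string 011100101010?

S4 → S4 → S4 → S4 → S4 → S4 → S4 → S4 → S4 → S4 → S4 → S4 → S4
End state S4 is not accepting.

No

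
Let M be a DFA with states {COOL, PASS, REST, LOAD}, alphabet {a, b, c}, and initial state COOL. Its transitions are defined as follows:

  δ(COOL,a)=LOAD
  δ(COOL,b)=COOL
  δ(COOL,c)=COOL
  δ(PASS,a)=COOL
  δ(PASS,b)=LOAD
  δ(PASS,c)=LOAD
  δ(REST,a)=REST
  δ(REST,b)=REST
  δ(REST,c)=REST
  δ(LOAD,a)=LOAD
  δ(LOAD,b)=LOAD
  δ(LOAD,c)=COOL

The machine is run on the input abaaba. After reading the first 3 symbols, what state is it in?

start at COOL
read 'a': COOL → LOAD
read 'b': LOAD → LOAD
read 'a': LOAD → LOAD
After 3 symbols: LOAD.

LOAD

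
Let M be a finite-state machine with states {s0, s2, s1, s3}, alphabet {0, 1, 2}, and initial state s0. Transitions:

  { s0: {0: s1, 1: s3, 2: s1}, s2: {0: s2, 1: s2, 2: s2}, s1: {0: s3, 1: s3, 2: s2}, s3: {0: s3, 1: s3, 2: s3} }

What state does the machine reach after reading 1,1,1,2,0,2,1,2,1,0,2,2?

s0 → s3 → s3 → s3 → s3 → s3 → s3 → s3 → s3 → s3 → s3 → s3 → s3

s3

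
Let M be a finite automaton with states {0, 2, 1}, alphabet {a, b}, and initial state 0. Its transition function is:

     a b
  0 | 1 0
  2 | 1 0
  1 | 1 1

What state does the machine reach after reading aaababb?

1

start at 0
read 'a': 0 → 1
read 'a': 1 → 1
read 'a': 1 → 1
read 'b': 1 → 1
read 'a': 1 → 1
read 'b': 1 → 1
read 'b': 1 → 1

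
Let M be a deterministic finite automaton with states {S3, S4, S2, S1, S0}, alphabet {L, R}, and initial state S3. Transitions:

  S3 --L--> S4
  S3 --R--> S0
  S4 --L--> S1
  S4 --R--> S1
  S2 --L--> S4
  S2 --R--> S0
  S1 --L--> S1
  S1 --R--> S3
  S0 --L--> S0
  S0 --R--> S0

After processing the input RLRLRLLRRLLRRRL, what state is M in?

start at S3
read 'R': S3 → S0
read 'L': S0 → S0
read 'R': S0 → S0
read 'L': S0 → S0
read 'R': S0 → S0
read 'L': S0 → S0
read 'L': S0 → S0
read 'R': S0 → S0
read 'R': S0 → S0
read 'L': S0 → S0
read 'L': S0 → S0
read 'R': S0 → S0
read 'R': S0 → S0
read 'R': S0 → S0
read 'L': S0 → S0

S0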